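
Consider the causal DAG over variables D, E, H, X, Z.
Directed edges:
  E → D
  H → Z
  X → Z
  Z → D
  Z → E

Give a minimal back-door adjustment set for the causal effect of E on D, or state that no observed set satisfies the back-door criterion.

desc(E)\{E}={D}; candidates ⊆ {H,X,Z}.
size 0: {}; under {} E still reaches {D,H,X,Z} ∋ D.
{Z}: E⊥D given {Z} in G with E→· removed — back-door holds.

E→D: minimal back-door set {Z}.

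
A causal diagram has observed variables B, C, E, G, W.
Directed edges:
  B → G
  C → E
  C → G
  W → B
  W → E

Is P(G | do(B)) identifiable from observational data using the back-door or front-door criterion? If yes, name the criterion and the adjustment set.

P(G|do(B)): backdoor, adjust for ∅.

desc(B)\{B}={G}; candidates ⊆ {C,E,W}.
∅: B⊥G given ∅ in G with B→· removed — back-door holds.
P(G|do(B)) = P(G|B) — no adjustment needed.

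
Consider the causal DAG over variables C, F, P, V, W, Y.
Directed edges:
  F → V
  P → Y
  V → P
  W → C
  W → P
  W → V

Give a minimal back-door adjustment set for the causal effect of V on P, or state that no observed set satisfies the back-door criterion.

V→P: minimal back-door set {W}.

desc(V)\{V}={P,Y}; candidates ⊆ {C,F,W}.
size 0: {}; under {} V still reaches {C,F,P,W,Y} ∋ P.
{W}: V⊥P given {W} in G with V→· removed — back-door holds.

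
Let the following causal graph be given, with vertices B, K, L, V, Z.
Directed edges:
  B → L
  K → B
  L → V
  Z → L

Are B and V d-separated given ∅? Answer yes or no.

Bayes-Ball from B | ∅ reaches {K,L,V}.
V ∈ reach(B|∅) ⇒ B ⊥̸ V | ∅.

No — B and V are d-connected given ∅.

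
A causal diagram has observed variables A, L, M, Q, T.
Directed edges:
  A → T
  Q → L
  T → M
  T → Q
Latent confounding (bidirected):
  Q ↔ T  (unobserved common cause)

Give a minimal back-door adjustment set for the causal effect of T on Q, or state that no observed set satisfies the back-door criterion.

desc(T)\{T}={L,M,Q}; candidates ⊆ {A}.
T↔Q: latent back-door arc(s) into T.
size 0: {}; under {} T still reaches {A,L,Q} ∋ Q.
size 1: {A}; under {A} T still reaches {L,Q} ∋ Q.
T↔Q cannot be blocked by any observed set — no back-door set.

T→Q: no observed back-door set.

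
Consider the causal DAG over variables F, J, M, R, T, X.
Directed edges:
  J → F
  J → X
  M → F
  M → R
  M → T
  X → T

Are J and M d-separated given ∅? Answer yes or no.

Yes — J ⊥ M | ∅.

Bayes-Ball from J | ∅ reaches {F,T,X}.
M ∉ reach(J|∅) ⇒ J ⊥ M | ∅.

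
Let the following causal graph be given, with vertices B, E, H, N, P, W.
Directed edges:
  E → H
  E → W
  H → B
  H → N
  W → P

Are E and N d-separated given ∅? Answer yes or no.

Bayes-Ball from E | ∅ reaches {B,H,N,P,W}.
N ∈ reach(E|∅) ⇒ E ⊥̸ N | ∅.

No — E and N are d-connected given ∅.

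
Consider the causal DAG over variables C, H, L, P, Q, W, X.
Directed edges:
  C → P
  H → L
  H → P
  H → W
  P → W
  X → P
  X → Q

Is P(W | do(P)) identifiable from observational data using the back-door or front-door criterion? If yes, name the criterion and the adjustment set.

desc(P)\{P}={W}; candidates ⊆ {C,H,L,Q,X}.
size 0: {}; under {} P still reaches {C,H,L,Q,W,X} ∋ W.
{H}: P⊥W given {H} in G with P→· removed — back-door holds.
P(W|do(P)) = Σ_{H} P(W|P,H)·P(H).

P(W|do(P)): backdoor, adjust for {H}.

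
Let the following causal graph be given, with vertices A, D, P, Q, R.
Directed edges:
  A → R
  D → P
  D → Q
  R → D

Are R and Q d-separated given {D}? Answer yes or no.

Bayes-Ball from R | {D} reaches {A}.
Q ∉ reach(R|{D}) ⇒ R ⊥ Q | {D}.

Yes — R ⊥ Q | {D}.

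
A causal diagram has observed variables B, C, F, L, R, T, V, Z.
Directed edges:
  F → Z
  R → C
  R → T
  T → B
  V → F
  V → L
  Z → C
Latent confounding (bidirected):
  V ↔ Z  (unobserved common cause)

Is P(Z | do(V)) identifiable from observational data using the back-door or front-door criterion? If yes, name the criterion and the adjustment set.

P(Z|do(V)): frontdoor, adjust for {F}.

desc(V)\{V}={C,F,L,Z}; candidates ⊆ {B,R,T}.
V↔Z: latent back-door arc(s) into V.
size 0: {}; under {} V still reaches {C,Z} ∋ Z.
size 1: {B}, {R}, {T}; under {B} V still reaches {C,Z} ∋ Z.
size 2: {B,R}, {B,T}, {R,T}; under {B,R} V still reaches {C,Z} ∋ Z.
V↔Z cannot be blocked by any observed set — no back-door set.
{F}: (i) intercepts every directed V→Z path; (ii) no back-door V→{F}; (iii) {V} blocks every back-door {F}→Z. Front-door holds.
P(Z|do(V)) = Σ_{F} P(F|V) Σ_{V'} P(Z|F,V')P(V').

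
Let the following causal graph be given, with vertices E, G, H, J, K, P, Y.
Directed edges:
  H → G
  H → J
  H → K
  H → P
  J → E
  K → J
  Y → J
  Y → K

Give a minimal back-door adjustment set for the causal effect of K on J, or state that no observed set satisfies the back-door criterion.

K→J: minimal back-door set {H, Y}.

desc(K)\{K}={E,J}; candidates ⊆ {G,H,P,Y}.
size 0: {}; under {} K still reaches {E,G,H,J,P,Y} ∋ J.
size 1: {G}, {H}, {P} …(+1); under {G} K still reaches {E,H,J,P,Y} ∋ J.
{H,Y}: K⊥J given {H,Y} in G with K→· removed — back-door holds.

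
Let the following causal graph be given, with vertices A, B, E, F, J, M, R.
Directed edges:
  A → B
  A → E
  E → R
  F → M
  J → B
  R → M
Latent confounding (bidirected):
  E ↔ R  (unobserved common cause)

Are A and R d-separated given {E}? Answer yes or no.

Bayes-Ball from A | {E} reaches {B,M,R}.
R ∈ reach(A|{E}) ⇒ A ⊥̸ R | {E}.

No — A and R are d-connected given {E}.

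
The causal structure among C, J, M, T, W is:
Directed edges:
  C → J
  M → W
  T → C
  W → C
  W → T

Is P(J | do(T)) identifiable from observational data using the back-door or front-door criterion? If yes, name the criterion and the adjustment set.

desc(T)\{T}={C,J}; candidates ⊆ {M,W}.
size 0: {}; under {} T still reaches {C,J,M,W} ∋ J.
{W}: T⊥J given {W} in G with T→· removed — back-door holds.
P(J|do(T)) = Σ_{W} P(J|T,W)·P(W).

P(J|do(T)): backdoor, adjust for {W}.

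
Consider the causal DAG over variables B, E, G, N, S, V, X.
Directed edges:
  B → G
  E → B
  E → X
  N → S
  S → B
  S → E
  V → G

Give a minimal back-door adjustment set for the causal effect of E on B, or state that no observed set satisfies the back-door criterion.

desc(E)\{E}={B,G,X}; candidates ⊆ {N,S,V}.
size 0: {}; under {} E still reaches {B,G,N,S} ∋ B.
{S}: E⊥B given {S} in G with E→· removed — back-door holds.

E→B: minimal back-door set {S}.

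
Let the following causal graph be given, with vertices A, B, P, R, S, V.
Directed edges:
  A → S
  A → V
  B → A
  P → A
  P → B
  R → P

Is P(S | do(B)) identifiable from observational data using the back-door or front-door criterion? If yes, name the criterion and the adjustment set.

desc(B)\{B}={A,S,V}; candidates ⊆ {P,R}.
size 0: {}; under {} B still reaches {A,P,R,S,V} ∋ S.
{P}: B⊥S given {P} in G with B→· removed — back-door holds.
P(S|do(B)) = Σ_{P} P(S|B,P)·P(P).

P(S|do(B)): backdoor, adjust for {P}.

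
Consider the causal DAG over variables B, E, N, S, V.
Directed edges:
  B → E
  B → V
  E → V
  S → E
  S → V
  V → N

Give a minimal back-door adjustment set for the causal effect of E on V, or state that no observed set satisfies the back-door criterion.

desc(E)\{E}={N,V}; candidates ⊆ {B,S}.
size 0: {}; under {} E still reaches {B,N,S,V} ∋ V.
size 1: {B}, {S}; under {B} E still reaches {N,S,V} ∋ V.
{B,S}: E⊥V given {B,S} in G with E→· removed — back-door holds.

E→V: minimal back-door set {B, S}.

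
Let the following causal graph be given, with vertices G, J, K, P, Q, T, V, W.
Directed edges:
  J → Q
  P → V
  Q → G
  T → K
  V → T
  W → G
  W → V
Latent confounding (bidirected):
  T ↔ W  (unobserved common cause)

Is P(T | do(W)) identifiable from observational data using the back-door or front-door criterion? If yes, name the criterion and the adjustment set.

P(T|do(W)): frontdoor, adjust for {V}.

desc(W)\{W}={G,K,T,V}; candidates ⊆ {J,P,Q}.
W↔T: latent back-door arc(s) into W.
size 0: {}; under {} W still reaches {K,T} ∋ T.
size 1: {J}, {P}, {Q}; under {J} W still reaches {K,T} ∋ T.
size 2: {J,P}, {J,Q}, {P,Q}; under {J,P} W still reaches {K,T} ∋ T.
W↔T cannot be blocked by any observed set — no back-door set.
{V}: (i) intercepts every directed W→T path; (ii) no back-door W→{V}; (iii) {W} blocks every back-door {V}→T. Front-door holds.
P(T|do(W)) = Σ_{V} P(V|W) Σ_{W'} P(T|V,W')P(W').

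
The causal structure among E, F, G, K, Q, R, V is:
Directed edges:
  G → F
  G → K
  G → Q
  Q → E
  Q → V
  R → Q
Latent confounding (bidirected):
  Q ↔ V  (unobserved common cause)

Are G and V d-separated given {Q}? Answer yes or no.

No — G and V are d-connected given {Q}.

Bayes-Ball from G | {Q} reaches {F,K,R,V}.
V ∈ reach(G|{Q}) ⇒ G ⊥̸ V | {Q}.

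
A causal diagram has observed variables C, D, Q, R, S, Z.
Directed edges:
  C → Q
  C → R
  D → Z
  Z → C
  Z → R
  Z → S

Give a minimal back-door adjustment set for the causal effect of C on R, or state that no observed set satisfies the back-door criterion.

desc(C)\{C}={Q,R}; candidates ⊆ {D,S,Z}.
size 0: {}; under {} C still reaches {D,R,S,Z} ∋ R.
{Z}: C⊥R given {Z} in G with C→· removed — back-door holds.

C→R: minimal back-door set {Z}.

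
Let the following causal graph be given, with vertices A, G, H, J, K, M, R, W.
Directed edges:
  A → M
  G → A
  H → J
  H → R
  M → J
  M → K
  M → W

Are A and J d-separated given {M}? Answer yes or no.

Yes — A ⊥ J | {M}.

Bayes-Ball from A | {M} reaches {G}.
J ∉ reach(A|{M}) ⇒ A ⊥ J | {M}.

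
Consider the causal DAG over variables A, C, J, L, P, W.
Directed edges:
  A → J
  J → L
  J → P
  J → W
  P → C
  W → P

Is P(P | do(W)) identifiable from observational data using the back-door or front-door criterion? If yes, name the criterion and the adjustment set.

P(P|do(W)): backdoor, adjust for {J}.

desc(W)\{W}={C,P}; candidates ⊆ {A,J,L}.
size 0: {}; under {} W still reaches {A,C,J,L,P} ∋ P.
{J}: W⊥P given {J} in G with W→· removed — back-door holds.
P(P|do(W)) = Σ_{J} P(P|W,J)·P(J).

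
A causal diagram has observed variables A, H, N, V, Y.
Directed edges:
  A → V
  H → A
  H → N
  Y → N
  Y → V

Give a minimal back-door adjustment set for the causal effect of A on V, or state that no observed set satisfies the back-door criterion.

desc(A)\{A}={V}; candidates ⊆ {H,N,Y}.
∅: A⊥V given ∅ in G with A→· removed — back-door holds.

A→V: minimal back-door set ∅.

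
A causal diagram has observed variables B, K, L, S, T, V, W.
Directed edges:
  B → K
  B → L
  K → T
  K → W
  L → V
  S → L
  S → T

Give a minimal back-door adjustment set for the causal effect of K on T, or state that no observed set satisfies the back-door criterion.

desc(K)\{K}={T,W}; candidates ⊆ {B,L,S,V}.
∅: K⊥T given ∅ in G with K→· removed — back-door holds.

K→T: minimal back-door set ∅.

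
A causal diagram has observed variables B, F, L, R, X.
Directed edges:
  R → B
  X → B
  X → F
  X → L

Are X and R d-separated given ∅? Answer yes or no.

Yes — X ⊥ R | ∅.

Bayes-Ball from X | ∅ reaches {B,F,L}.
R ∉ reach(X|∅) ⇒ X ⊥ R | ∅.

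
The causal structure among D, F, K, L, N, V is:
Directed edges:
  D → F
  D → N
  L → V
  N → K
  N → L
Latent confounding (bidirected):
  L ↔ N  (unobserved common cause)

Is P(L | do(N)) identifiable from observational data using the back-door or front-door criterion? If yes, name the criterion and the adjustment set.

P(L|do(N)): not identifiable (no BD/FD set).

desc(N)\{N}={K,L,V}; candidates ⊆ {D,F}.
N↔L: latent back-door arc(s) into N.
size 0: {}; under {} N still reaches {D,F,L,V} ∋ L.
size 1: {D}, {F}; under {D} N still reaches {L,V} ∋ L.
size 2: {D,F}; under {D,F} N still reaches {L,V} ∋ L.
N↔L cannot be blocked by any observed set — no back-door set.
No mediator lies on a directed N→…→L path.
Neither criterion identifies P(L|do(N)) in this graph.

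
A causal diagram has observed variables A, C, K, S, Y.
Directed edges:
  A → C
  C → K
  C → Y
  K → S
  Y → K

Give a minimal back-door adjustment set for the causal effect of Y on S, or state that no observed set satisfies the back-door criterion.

desc(Y)\{Y}={K,S}; candidates ⊆ {A,C}.
size 0: {}; under {} Y still reaches {A,C,K,S} ∋ S.
{C}: Y⊥S given {C} in G with Y→· removed — back-door holds.

Y→S: minimal back-door set {C}.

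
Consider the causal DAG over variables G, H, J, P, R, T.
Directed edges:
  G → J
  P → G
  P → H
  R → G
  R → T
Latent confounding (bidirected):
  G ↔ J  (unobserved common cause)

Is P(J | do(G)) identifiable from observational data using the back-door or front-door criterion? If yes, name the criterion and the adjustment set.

desc(G)\{G}={J}; candidates ⊆ {H,P,R,T}.
G↔J: latent back-door arc(s) into G.
size 0: {}; under {} G still reaches {H,J,P,R,T} ∋ J.
size 1: {H}, {P}, {R} …(+1); under {H} G still reaches {J,P,R,T} ∋ J.
size 2: {H,P}, {H,R}, {H,T} …(+3); under {H,P} G still reaches {J,R,T} ∋ J.
G↔J cannot be blocked by any observed set — no back-door set.
No mediator lies on a directed G→…→J path.
Neither criterion identifies P(J|do(G)) in this graph.

P(J|do(G)): not identifiable (no BD/FD set).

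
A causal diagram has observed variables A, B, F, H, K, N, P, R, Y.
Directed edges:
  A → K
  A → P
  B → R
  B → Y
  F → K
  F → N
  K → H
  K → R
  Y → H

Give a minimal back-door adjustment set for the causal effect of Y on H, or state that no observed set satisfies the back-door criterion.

desc(Y)\{Y}={H}; candidates ⊆ {A,B,F,K,N,P,R}.
∅: Y⊥H given ∅ in G with Y→· removed — back-door holds.

Y→H: minimal back-door set ∅.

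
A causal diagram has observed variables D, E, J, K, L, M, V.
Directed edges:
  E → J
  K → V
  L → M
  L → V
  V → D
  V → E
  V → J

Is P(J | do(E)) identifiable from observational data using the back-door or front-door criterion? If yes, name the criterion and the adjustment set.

P(J|do(E)): backdoor, adjust for {V}.

desc(E)\{E}={J}; candidates ⊆ {D,K,L,M,V}.
size 0: {}; under {} E still reaches {D,J,K,L,M,V} ∋ J.
{V}: E⊥J given {V} in G with E→· removed — back-door holds.
P(J|do(E)) = Σ_{V} P(J|E,V)·P(V).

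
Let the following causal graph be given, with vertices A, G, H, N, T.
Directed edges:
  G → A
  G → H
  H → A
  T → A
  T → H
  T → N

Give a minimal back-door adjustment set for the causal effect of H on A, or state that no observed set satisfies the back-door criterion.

desc(H)\{H}={A}; candidates ⊆ {G,N,T}.
size 0: {}; under {} H still reaches {A,G,N,T} ∋ A.
size 1: {G}, {N}, {T}; under {G} H still reaches {A,N,T} ∋ A.
{G,T}: H⊥A given {G,T} in G with H→· removed — back-door holds.

H→A: minimal back-door set {G, T}.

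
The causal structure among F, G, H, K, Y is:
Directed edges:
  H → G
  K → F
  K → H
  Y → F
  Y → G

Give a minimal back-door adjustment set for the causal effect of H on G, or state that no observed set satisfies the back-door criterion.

H→G: minimal back-door set ∅.

desc(H)\{H}={G}; candidates ⊆ {F,K,Y}.
∅: H⊥G given ∅ in G with H→· removed — back-door holds.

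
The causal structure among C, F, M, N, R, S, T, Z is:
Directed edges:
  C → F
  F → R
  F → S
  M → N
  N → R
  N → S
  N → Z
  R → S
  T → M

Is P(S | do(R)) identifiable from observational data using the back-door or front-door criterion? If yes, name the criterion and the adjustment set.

desc(R)\{R}={S}; candidates ⊆ {C,F,M,N,T,Z}.
size 0: {}; under {} R still reaches {C,F,M,N,S,T,Z} ∋ S.
size 1: {C}, {F}, {M} …(+3); under {C} R still reaches {F,M,N,S,T,Z} ∋ S.
{F,N}: R⊥S given {F,N} in G with R→· removed — back-door holds.
P(S|do(R)) = Σ_{F,N} P(S|R,F,N)·P(F,N).

P(S|do(R)): backdoor, adjust for {F, N}.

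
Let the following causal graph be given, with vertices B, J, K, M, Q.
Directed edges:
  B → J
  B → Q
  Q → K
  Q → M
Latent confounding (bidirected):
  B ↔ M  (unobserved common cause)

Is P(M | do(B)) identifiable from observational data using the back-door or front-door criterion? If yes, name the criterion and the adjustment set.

P(M|do(B)): frontdoor, adjust for {Q}.

desc(B)\{B}={J,K,M,Q}; candidates ⊆ {—}.
B↔M: latent back-door arc(s) into B.
size 0: {}; under {} B still reaches {M} ∋ M.
B↔M cannot be blocked by any observed set — no back-door set.
{Q}: (i) intercepts every directed B→M path; (ii) no back-door B→{Q}; (iii) {B} blocks every back-door {Q}→M. Front-door holds.
P(M|do(B)) = Σ_{Q} P(Q|B) Σ_{B'} P(M|Q,B')P(B').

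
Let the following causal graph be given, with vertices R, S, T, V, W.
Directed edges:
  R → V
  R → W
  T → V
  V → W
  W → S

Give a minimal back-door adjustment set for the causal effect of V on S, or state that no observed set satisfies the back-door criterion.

V→S: minimal back-door set {R}.

desc(V)\{V}={S,W}; candidates ⊆ {R,T}.
size 0: {}; under {} V still reaches {R,S,T,W} ∋ S.
{R}: V⊥S given {R} in G with V→· removed — back-door holds.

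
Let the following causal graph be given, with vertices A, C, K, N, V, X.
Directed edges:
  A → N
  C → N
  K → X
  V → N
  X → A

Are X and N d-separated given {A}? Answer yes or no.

Yes — X ⊥ N | {A}.

Bayes-Ball from X | {A} reaches {K}.
N ∉ reach(X|{A}) ⇒ X ⊥ N | {A}.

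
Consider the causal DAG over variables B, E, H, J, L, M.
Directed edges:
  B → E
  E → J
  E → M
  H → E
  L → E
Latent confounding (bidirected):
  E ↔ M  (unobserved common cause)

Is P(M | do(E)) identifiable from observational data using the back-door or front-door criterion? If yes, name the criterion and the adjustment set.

desc(E)\{E}={J,M}; candidates ⊆ {B,H,L}.
E↔M: latent back-door arc(s) into E.
size 0: {}; under {} E still reaches {B,H,L,M} ∋ M.
size 1: {B}, {H}, {L}; under {B} E still reaches {H,L,M} ∋ M.
size 2: {B,H}, {B,L}, {H,L}; under {B,H} E still reaches {L,M} ∋ M.
E↔M cannot be blocked by any observed set — no back-door set.
No mediator lies on a directed E→…→M path.
Neither criterion identifies P(M|do(E)) in this graph.

P(M|do(E)): not identifiable (no BD/FD set).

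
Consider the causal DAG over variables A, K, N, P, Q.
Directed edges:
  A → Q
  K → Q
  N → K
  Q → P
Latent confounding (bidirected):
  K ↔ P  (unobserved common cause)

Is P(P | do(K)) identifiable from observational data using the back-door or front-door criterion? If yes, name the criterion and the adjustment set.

P(P|do(K)): frontdoor, adjust for {Q}.

desc(K)\{K}={P,Q}; candidates ⊆ {A,N}.
K↔P: latent back-door arc(s) into K.
size 0: {}; under {} K still reaches {N,P} ∋ P.
size 1: {A}, {N}; under {A} K still reaches {N,P} ∋ P.
size 2: {A,N}; under {A,N} K still reaches {P} ∋ P.
K↔P cannot be blocked by any observed set — no back-door set.
{Q}: (i) intercepts every directed K→P path; (ii) no back-door K→{Q}; (iii) {K} blocks every back-door {Q}→P. Front-door holds.
P(P|do(K)) = Σ_{Q} P(Q|K) Σ_{K'} P(P|Q,K')P(K').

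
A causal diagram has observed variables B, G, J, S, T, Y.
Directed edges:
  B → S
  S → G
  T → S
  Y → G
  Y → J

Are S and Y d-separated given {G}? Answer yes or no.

No — S and Y are d-connected given {G}.

Bayes-Ball from S | {G} reaches {B,J,T,Y}.
Y ∈ reach(S|{G}) ⇒ S ⊥̸ Y | {G}.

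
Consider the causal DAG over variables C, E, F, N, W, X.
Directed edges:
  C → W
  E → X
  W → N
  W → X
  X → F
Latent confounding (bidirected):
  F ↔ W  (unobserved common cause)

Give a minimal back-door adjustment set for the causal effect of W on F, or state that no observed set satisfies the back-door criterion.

desc(W)\{W}={F,N,X}; candidates ⊆ {C,E}.
W↔F: latent back-door arc(s) into W.
size 0: {}; under {} W still reaches {C,F} ∋ F.
size 1: {C}, {E}; under {C} W still reaches {F} ∋ F.
size 2: {C,E}; under {C,E} W still reaches {F} ∋ F.
W↔F cannot be blocked by any observed set — no back-door set.

W→F: no observed back-door set.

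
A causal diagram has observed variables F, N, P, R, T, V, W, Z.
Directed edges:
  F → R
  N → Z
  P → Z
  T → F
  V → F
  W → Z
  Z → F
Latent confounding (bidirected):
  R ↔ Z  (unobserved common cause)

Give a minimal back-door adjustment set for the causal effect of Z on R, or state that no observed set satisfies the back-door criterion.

desc(Z)\{Z}={F,R}; candidates ⊆ {N,P,T,V,W}.
Z↔R: latent back-door arc(s) into Z.
size 0: {}; under {} Z still reaches {N,P,R,W} ∋ R.
size 1: {N}, {P}, {T} …(+2); under {N} Z still reaches {P,R,W} ∋ R.
size 2: {N,P}, {N,T}, {N,V} …(+7); under {N,P} Z still reaches {R,W} ∋ R.
Z↔R cannot be blocked by any observed set — no back-door set.

Z→R: no observed back-door set.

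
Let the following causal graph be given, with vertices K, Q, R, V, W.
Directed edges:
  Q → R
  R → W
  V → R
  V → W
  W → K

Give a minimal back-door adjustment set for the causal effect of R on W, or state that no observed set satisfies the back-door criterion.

R→W: minimal back-door set {V}.

desc(R)\{R}={K,W}; candidates ⊆ {Q,V}.
size 0: {}; under {} R still reaches {K,Q,V,W} ∋ W.
{V}: R⊥W given {V} in G with R→· removed — back-door holds.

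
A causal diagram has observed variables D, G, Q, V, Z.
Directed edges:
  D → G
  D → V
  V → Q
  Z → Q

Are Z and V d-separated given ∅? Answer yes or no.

Bayes-Ball from Z | ∅ reaches {Q}.
V ∉ reach(Z|∅) ⇒ Z ⊥ V | ∅.

Yes — Z ⊥ V | ∅.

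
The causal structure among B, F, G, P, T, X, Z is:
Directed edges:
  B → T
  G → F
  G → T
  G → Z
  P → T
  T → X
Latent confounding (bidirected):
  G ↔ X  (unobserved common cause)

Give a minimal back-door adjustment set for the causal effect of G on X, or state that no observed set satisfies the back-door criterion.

desc(G)\{G}={F,T,X,Z}; candidates ⊆ {B,P}.
G↔X: latent back-door arc(s) into G.
size 0: {}; under {} G still reaches {X} ∋ X.
size 1: {B}, {P}; under {B} G still reaches {X} ∋ X.
size 2: {B,P}; under {B,P} G still reaches {X} ∋ X.
G↔X cannot be blocked by any observed set — no back-door set.

G→X: no observed back-door set.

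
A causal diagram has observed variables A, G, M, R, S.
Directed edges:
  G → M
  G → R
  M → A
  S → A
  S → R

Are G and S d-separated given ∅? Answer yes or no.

Yes — G ⊥ S | ∅.

Bayes-Ball from G | ∅ reaches {A,M,R}.
S ∉ reach(G|∅) ⇒ G ⊥ S | ∅.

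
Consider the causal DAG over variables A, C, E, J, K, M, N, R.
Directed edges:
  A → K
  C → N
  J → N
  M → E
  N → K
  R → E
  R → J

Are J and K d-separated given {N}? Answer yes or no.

Yes — J ⊥ K | {N}.

Bayes-Ball from J | {N} reaches {C,E,R}.
K ∉ reach(J|{N}) ⇒ J ⊥ K | {N}.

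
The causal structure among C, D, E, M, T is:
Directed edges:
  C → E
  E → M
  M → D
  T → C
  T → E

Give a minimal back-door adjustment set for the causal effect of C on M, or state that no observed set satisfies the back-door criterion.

C→M: minimal back-door set {T}.

desc(C)\{C}={D,E,M}; candidates ⊆ {T}.
size 0: {}; under {} C still reaches {D,E,M,T} ∋ M.
{T}: C⊥M given {T} in G with C→· removed — back-door holds.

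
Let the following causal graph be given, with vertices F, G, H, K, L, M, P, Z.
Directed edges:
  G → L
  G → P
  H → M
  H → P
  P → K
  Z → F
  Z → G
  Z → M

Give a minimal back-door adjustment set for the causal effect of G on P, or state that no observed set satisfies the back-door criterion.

desc(G)\{G}={K,L,P}; candidates ⊆ {F,H,M,Z}.
∅: G⊥P given ∅ in G with G→· removed — back-door holds.

G→P: minimal back-door set ∅.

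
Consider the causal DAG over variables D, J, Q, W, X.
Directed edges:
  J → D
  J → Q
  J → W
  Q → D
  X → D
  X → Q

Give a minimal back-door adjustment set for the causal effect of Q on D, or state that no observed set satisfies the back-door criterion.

desc(Q)\{Q}={D}; candidates ⊆ {J,W,X}.
size 0: {}; under {} Q still reaches {D,J,W,X} ∋ D.
size 1: {J}, {W}, {X}; under {J} Q still reaches {D,X} ∋ D.
{J,X}: Q⊥D given {J,X} in G with Q→· removed — back-door holds.

Q→D: minimal back-door set {J, X}.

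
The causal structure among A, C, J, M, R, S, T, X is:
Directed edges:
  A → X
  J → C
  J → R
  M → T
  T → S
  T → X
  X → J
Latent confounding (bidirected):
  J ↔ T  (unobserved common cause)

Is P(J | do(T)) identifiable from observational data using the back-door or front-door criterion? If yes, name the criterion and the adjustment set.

P(J|do(T)): frontdoor, adjust for {X}.

desc(T)\{T}={C,J,R,S,X}; candidates ⊆ {A,M}.
T↔J: latent back-door arc(s) into T.
size 0: {}; under {} T still reaches {C,J,M,R} ∋ J.
size 1: {A}, {M}; under {A} T still reaches {C,J,M,R} ∋ J.
size 2: {A,M}; under {A,M} T still reaches {C,J,R} ∋ J.
T↔J cannot be blocked by any observed set — no back-door set.
{X}: (i) intercepts every directed T→J path; (ii) no back-door T→{X}; (iii) {T} blocks every back-door {X}→J. Front-door holds.
P(J|do(T)) = Σ_{X} P(X|T) Σ_{T'} P(J|X,T')P(T').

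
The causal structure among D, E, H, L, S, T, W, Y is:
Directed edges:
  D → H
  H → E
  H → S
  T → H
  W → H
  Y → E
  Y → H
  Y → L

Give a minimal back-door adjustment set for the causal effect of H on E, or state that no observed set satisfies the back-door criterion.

H→E: minimal back-door set {Y}.

desc(H)\{H}={E,S}; candidates ⊆ {D,L,T,W,Y}.
size 0: {}; under {} H still reaches {D,E,L,T,W,Y} ∋ E.
{Y}: H⊥E given {Y} in G with H→· removed — back-door holds.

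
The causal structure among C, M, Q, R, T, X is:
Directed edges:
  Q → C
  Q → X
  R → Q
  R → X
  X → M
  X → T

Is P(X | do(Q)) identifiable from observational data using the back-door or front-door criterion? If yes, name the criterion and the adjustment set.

desc(Q)\{Q}={C,M,T,X}; candidates ⊆ {R}.
size 0: {}; under {} Q still reaches {M,R,T,X} ∋ X.
{R}: Q⊥X given {R} in G with Q→· removed — back-door holds.
P(X|do(Q)) = Σ_{R} P(X|Q,R)·P(R).

P(X|do(Q)): backdoor, adjust for {R}.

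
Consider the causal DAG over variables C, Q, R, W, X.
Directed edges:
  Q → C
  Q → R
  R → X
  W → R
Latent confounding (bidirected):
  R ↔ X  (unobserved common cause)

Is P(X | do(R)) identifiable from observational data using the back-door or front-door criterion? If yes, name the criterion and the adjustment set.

desc(R)\{R}={X}; candidates ⊆ {C,Q,W}.
R↔X: latent back-door arc(s) into R.
size 0: {}; under {} R still reaches {C,Q,W,X} ∋ X.
size 1: {C}, {Q}, {W}; under {C} R still reaches {Q,W,X} ∋ X.
size 2: {C,Q}, {C,W}, {Q,W}; under {C,Q} R still reaches {W,X} ∋ X.
R↔X cannot be blocked by any observed set — no back-door set.
No mediator lies on a directed R→…→X path.
Neither criterion identifies P(X|do(R)) in this graph.

P(X|do(R)): not identifiable (no BD/FD set).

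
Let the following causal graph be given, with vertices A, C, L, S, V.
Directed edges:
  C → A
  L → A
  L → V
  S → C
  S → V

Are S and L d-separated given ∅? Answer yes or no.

Yes — S ⊥ L | ∅.

Bayes-Ball from S | ∅ reaches {A,C,V}.
L ∉ reach(S|∅) ⇒ S ⊥ L | ∅.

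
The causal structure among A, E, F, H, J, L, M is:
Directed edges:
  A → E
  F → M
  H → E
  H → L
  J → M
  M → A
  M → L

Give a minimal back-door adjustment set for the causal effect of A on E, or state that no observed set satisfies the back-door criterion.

A→E: minimal back-door set ∅.

desc(A)\{A}={E}; candidates ⊆ {F,H,J,L,M}.
∅: A⊥E given ∅ in G with A→· removed — back-door holds.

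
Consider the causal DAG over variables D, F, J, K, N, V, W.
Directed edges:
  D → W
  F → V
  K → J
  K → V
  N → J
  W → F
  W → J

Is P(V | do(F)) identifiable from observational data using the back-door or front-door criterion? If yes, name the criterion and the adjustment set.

P(V|do(F)): backdoor, adjust for ∅.

desc(F)\{F}={V}; candidates ⊆ {D,J,K,N,W}.
∅: F⊥V given ∅ in G with F→· removed — back-door holds.
P(V|do(F)) = P(V|F) — no adjustment needed.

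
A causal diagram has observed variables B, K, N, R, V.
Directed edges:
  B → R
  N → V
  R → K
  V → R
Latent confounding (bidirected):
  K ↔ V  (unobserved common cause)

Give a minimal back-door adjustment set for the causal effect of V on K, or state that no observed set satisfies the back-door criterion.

V→K: no observed back-door set.

desc(V)\{V}={K,R}; candidates ⊆ {B,N}.
V↔K: latent back-door arc(s) into V.
size 0: {}; under {} V still reaches {K,N} ∋ K.
size 1: {B}, {N}; under {B} V still reaches {K,N} ∋ K.
size 2: {B,N}; under {B,N} V still reaches {K} ∋ K.
V↔K cannot be blocked by any observed set — no back-door set.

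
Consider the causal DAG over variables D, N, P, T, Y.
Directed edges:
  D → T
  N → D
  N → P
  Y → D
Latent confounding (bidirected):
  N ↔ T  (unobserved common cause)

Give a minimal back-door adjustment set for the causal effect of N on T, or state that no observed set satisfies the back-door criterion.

N→T: no observed back-door set.

desc(N)\{N}={D,P,T}; candidates ⊆ {Y}.
N↔T: latent back-door arc(s) into N.
size 0: {}; under {} N still reaches {T} ∋ T.
size 1: {Y}; under {Y} N still reaches {T} ∋ T.
N↔T cannot be blocked by any observed set — no back-door set.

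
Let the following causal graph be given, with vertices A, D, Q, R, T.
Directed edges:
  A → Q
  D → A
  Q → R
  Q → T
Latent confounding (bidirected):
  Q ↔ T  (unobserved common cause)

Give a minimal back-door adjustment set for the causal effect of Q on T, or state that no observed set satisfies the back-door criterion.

Q→T: no observed back-door set.

desc(Q)\{Q}={R,T}; candidates ⊆ {A,D}.
Q↔T: latent back-door arc(s) into Q.
size 0: {}; under {} Q still reaches {A,D,T} ∋ T.
size 1: {A}, {D}; under {A} Q still reaches {T} ∋ T.
size 2: {A,D}; under {A,D} Q still reaches {T} ∋ T.
Q↔T cannot be blocked by any observed set — no back-door set.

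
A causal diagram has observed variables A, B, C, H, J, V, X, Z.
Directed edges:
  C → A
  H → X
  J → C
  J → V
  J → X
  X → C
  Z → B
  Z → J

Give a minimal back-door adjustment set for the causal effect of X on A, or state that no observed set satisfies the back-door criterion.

X→A: minimal back-door set {J}.

desc(X)\{X}={A,C}; candidates ⊆ {B,H,J,V,Z}.
size 0: {}; under {} X still reaches {A,B,C,H,J,V,Z} ∋ A.
{J}: X⊥A given {J} in G with X→· removed — back-door holds.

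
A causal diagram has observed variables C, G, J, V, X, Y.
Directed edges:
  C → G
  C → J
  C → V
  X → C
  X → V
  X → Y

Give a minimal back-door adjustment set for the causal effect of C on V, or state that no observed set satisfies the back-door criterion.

C→V: minimal back-door set {X}.

desc(C)\{C}={G,J,V}; candidates ⊆ {X,Y}.
size 0: {}; under {} C still reaches {V,X,Y} ∋ V.
{X}: C⊥V given {X} in G with C→· removed — back-door holds.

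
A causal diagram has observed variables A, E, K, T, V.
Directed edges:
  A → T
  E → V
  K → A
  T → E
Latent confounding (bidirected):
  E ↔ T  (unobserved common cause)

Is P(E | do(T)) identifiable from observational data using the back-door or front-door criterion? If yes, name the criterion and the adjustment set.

P(E|do(T)): not identifiable (no BD/FD set).

desc(T)\{T}={E,V}; candidates ⊆ {A,K}.
T↔E: latent back-door arc(s) into T.
size 0: {}; under {} T still reaches {A,E,K,V} ∋ E.
size 1: {A}, {K}; under {A} T still reaches {E,V} ∋ E.
size 2: {A,K}; under {A,K} T still reaches {E,V} ∋ E.
T↔E cannot be blocked by any observed set — no back-door set.
No mediator lies on a directed T→…→E path.
Neither criterion identifies P(E|do(T)) in this graph.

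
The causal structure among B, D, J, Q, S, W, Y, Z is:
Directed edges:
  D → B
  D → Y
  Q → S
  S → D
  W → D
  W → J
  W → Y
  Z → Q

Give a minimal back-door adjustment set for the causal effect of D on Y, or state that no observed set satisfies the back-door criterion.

desc(D)\{D}={B,Y}; candidates ⊆ {J,Q,S,W,Z}.
size 0: {}; under {} D still reaches {J,Q,S,W,Y,Z} ∋ Y.
{W}: D⊥Y given {W} in G with D→· removed — back-door holds.

D→Y: minimal back-door set {W}.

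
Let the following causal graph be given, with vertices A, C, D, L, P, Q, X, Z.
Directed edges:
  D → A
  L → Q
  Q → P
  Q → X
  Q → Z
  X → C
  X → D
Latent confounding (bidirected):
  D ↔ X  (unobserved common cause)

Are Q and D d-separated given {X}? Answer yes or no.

No — Q and D are d-connected given {X}.

Bayes-Ball from Q | {X} reaches {A,D,L,P,Z}.
D ∈ reach(Q|{X}) ⇒ Q ⊥̸ D | {X}.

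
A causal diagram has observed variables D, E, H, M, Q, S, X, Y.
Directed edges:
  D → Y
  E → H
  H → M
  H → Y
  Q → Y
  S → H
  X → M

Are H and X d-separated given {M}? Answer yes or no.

Bayes-Ball from H | {M} reaches {E,S,X,Y}.
X ∈ reach(H|{M}) ⇒ H ⊥̸ X | {M}.

No — H and X are d-connected given {M}.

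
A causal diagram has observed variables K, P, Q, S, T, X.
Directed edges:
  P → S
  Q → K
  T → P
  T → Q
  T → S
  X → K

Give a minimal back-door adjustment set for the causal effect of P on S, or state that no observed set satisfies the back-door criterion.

desc(P)\{P}={S}; candidates ⊆ {K,Q,T,X}.
size 0: {}; under {} P still reaches {K,Q,S,T} ∋ S.
{T}: P⊥S given {T} in G with P→· removed — back-door holds.

P→S: minimal back-door set {T}.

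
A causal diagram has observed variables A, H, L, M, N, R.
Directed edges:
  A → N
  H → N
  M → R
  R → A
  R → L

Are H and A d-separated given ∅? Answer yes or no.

Yes — H ⊥ A | ∅.

Bayes-Ball from H | ∅ reaches {N}.
A ∉ reach(H|∅) ⇒ H ⊥ A | ∅.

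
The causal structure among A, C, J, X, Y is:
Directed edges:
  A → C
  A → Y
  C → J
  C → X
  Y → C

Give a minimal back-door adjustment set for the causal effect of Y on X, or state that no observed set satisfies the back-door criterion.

Y→X: minimal back-door set {A}.

desc(Y)\{Y}={C,J,X}; candidates ⊆ {A}.
size 0: {}; under {} Y still reaches {A,C,J,X} ∋ X.
{A}: Y⊥X given {A} in G with Y→· removed — back-door holds.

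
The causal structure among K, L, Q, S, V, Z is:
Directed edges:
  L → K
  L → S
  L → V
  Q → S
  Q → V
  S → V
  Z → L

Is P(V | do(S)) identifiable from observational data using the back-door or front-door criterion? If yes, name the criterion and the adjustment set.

P(V|do(S)): backdoor, adjust for {L, Q}.

desc(S)\{S}={V}; candidates ⊆ {K,L,Q,Z}.
size 0: {}; under {} S still reaches {K,L,Q,V,Z} ∋ V.
size 1: {K}, {L}, {Q} …(+1); under {K} S still reaches {L,Q,V,Z} ∋ V.
{L,Q}: S⊥V given {L,Q} in G with S→· removed — back-door holds.
P(V|do(S)) = Σ_{L,Q} P(V|S,L,Q)·P(L,Q).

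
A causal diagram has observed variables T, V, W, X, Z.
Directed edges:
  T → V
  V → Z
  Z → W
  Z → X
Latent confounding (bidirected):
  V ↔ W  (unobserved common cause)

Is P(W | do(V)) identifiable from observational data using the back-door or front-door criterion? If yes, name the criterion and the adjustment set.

desc(V)\{V}={W,X,Z}; candidates ⊆ {T}.
V↔W: latent back-door arc(s) into V.
size 0: {}; under {} V still reaches {T,W} ∋ W.
size 1: {T}; under {T} V still reaches {W} ∋ W.
V↔W cannot be blocked by any observed set — no back-door set.
{Z}: (i) intercepts every directed V→W path; (ii) no back-door V→{Z}; (iii) {V} blocks every back-door {Z}→W. Front-door holds.
P(W|do(V)) = Σ_{Z} P(Z|V) Σ_{V'} P(W|Z,V')P(V').

P(W|do(V)): frontdoor, adjust for {Z}.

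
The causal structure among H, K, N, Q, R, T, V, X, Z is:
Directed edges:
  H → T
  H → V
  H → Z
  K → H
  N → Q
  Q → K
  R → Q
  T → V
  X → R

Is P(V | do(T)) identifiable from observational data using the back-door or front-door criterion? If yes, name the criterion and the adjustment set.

desc(T)\{T}={V}; candidates ⊆ {H,K,N,Q,R,X,Z}.
size 0: {}; under {} T still reaches {H,K,N,Q,R,V,X,Z} ∋ V.
{H}: T⊥V given {H} in G with T→· removed — back-door holds.
P(V|do(T)) = Σ_{H} P(V|T,H)·P(H).

P(V|do(T)): backdoor, adjust for {H}.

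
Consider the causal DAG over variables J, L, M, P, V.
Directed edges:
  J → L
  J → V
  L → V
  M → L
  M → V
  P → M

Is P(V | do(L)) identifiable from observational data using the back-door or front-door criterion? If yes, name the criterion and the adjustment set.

P(V|do(L)): backdoor, adjust for {J, M}.

desc(L)\{L}={V}; candidates ⊆ {J,M,P}.
size 0: {}; under {} L still reaches {J,M,P,V} ∋ V.
size 1: {J}, {M}, {P}; under {J} L still reaches {M,P,V} ∋ V.
{J,M}: L⊥V given {J,M} in G with L→· removed — back-door holds.
P(V|do(L)) = Σ_{J,M} P(V|L,J,M)·P(J,M).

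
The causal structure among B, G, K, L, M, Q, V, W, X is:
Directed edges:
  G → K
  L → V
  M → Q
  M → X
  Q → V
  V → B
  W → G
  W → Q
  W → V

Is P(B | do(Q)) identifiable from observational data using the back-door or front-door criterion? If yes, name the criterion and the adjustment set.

P(B|do(Q)): backdoor, adjust for {W}.

desc(Q)\{Q}={B,V}; candidates ⊆ {G,K,L,M,W,X}.
size 0: {}; under {} Q still reaches {B,G,K,M,V,W,X} ∋ B.
{W}: Q⊥B given {W} in G with Q→· removed — back-door holds.
P(B|do(Q)) = Σ_{W} P(B|Q,W)·P(W).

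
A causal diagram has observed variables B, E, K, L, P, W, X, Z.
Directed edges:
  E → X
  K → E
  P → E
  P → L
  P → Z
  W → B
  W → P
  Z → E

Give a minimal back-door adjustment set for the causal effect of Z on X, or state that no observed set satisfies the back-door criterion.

desc(Z)\{Z}={E,X}; candidates ⊆ {B,K,L,P,W}.
size 0: {}; under {} Z still reaches {B,E,L,P,W,X} ∋ X.
{P}: Z⊥X given {P} in G with Z→· removed — back-door holds.

Z→X: minimal back-door set {P}.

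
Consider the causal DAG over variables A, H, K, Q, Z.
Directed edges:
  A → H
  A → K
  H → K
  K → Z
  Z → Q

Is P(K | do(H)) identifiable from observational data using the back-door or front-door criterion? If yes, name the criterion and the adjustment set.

P(K|do(H)): backdoor, adjust for {A}.

desc(H)\{H}={K,Q,Z}; candidates ⊆ {A}.
size 0: {}; under {} H still reaches {A,K,Q,Z} ∋ K.
{A}: H⊥K given {A} in G with H→· removed — back-door holds.
P(K|do(H)) = Σ_{A} P(K|H,A)·P(A).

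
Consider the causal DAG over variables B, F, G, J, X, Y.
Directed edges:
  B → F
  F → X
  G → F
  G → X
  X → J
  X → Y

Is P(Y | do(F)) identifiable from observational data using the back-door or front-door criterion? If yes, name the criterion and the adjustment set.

P(Y|do(F)): backdoor, adjust for {G}.

desc(F)\{F}={J,X,Y}; candidates ⊆ {B,G}.
size 0: {}; under {} F still reaches {B,G,J,X,Y} ∋ Y.
{G}: F⊥Y given {G} in G with F→· removed — back-door holds.
P(Y|do(F)) = Σ_{G} P(Y|F,G)·P(G).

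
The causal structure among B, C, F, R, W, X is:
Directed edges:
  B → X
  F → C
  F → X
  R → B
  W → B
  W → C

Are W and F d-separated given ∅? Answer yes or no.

Yes — W ⊥ F | ∅.

Bayes-Ball from W | ∅ reaches {B,C,X}.
F ∉ reach(W|∅) ⇒ W ⊥ F | ∅.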